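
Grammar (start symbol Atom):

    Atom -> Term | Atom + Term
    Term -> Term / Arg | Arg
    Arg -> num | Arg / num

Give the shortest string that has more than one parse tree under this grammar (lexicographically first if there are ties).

num / num

length 1: no string has ≥2 trees
length 3: num / num has 2 parse trees

Two derivations of num / num:
  Atom ⇒ Term ⇒ Term / Arg ⇒ Arg / Arg ⇒ num / Arg ⇒ num / num
  Atom ⇒ Term ⇒ Arg ⇒ Arg / num ⇒ num / num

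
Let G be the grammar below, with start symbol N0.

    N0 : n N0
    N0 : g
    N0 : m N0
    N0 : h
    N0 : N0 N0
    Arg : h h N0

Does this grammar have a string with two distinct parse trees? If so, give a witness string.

Witness: g g g

Derivation 1: N0 ⇒ N0 N0 ⇒ g N0 ⇒ g N0 N0 ⇒ g g N0 ⇒ g g g
Derivation 2: N0 ⇒ N0 N0 ⇒ N0 N0 N0 ⇒ g N0 N0 ⇒ g g N0 ⇒ g g g

Two distinct leftmost derivations for the same string.

Ambiguous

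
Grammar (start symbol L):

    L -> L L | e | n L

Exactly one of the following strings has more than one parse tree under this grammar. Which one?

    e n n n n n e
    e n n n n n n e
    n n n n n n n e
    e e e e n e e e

e n n n n n e: 1 tree
e n n n n n n e: 1 tree
n n n n n n n e: 1 tree
e e e e n e e e: 202 trees

e e e e n e e e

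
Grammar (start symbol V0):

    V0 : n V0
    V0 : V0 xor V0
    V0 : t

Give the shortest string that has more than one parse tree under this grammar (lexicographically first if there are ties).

n t xor t

length 1: no string has ≥2 trees
length 2: no string has ≥2 trees
length 3: no string has ≥2 trees
length 4: n t xor t has 2 parse trees

Two derivations of n t xor t:
  V0 ⇒ n V0 ⇒ n V0 xor V0 ⇒ n t xor V0 ⇒ n t xor t
  V0 ⇒ V0 xor V0 ⇒ n V0 xor V0 ⇒ n t xor V0 ⇒ n t xor t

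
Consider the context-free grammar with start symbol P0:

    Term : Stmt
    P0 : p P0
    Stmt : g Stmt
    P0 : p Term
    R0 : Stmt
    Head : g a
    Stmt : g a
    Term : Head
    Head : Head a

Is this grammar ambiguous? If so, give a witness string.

Witness: p g a

Derivation 1: P0 ⇒ p Term ⇒ p Stmt ⇒ p g a
Derivation 2: P0 ⇒ p Term ⇒ p Head ⇒ p g a

Two distinct leftmost derivations for the same string.

Ambiguous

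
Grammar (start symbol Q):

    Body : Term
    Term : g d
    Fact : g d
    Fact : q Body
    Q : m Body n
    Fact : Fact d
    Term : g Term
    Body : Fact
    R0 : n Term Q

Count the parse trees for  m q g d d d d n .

Parse trees for m q g d d d d n:
  [Q m [Body [Fact q [Body [Fact [Fact [Fact [Fact g d] d] d] d]]]] n]
  [Q m [Body [Fact [Fact q [Body [Fact [Fact [Fact g d] d] d]]] d]] n]
  [Q m [Body [Fact [Fact [Fact q [Body [Fact [Fact g d] d]]] d] d]] n]
  [Q m [Body [Fact [Fact [Fact [Fact q [Body [Term g d]]] d] d] d]] n]
  [Q m [Body [Fact [Fact [Fact [Fact q [Body [Fact g d]]] d] d] d]] n]

5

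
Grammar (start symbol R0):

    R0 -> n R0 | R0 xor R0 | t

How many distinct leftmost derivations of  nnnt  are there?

Parse trees for nnnt:
  [R0 n [R0 n [R0 n [R0 t]]]]

1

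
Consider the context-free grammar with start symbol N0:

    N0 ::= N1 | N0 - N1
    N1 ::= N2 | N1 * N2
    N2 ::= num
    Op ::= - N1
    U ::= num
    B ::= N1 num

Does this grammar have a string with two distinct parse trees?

Only N0, N1, N2 are reachable from N0; ignoring the rest: This is a standard precedence ladder (N0 over N1 over N2), with each level left-recursive on its own operator ('-' at N0, '*' at N1). That structure is LR(1), hence unambiguous.

Unambiguous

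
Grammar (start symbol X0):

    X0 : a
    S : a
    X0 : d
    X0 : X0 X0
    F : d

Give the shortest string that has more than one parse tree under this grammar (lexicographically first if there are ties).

a a a

length 1: no string has ≥2 trees
length 2: no string has ≥2 trees
length 3: a a a has 2 parse trees

Two derivations of a a a:
  X0 ⇒ X0 X0 ⇒ a X0 ⇒ a X0 X0 ⇒ a a X0 ⇒ a a a
  X0 ⇒ X0 X0 ⇒ X0 X0 X0 ⇒ a X0 X0 ⇒ a a X0 ⇒ a a a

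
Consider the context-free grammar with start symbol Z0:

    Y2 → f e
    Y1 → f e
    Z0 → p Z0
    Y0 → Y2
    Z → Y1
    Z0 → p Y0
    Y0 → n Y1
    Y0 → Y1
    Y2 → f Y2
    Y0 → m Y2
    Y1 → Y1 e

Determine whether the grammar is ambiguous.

Ambiguous

Witness: p f e

Derivation 1: Z0 ⇒ p Y0 ⇒ p Y2 ⇒ p f e
Derivation 2: Z0 ⇒ p Y0 ⇒ p Y1 ⇒ p f e

Two distinct leftmost derivations for the same string.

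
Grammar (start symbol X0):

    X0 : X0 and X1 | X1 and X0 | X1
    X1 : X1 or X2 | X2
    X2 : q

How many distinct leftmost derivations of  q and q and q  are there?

Parse trees for q and q and q:
  [X0 [X0 [X0 [X1 [X2 q]]] and [X1 [X2 q]]] and [X1 [X2 q]]]
  [X0 [X0 [X1 [X2 q]] and [X0 [X1 [X2 q]]]] and [X1 [X2 q]]]
  [X0 [X1 [X2 q]] and [X0 [X0 [X1 [X2 q]]] and [X1 [X2 q]]]]
  [X0 [X1 [X2 q]] and [X0 [X1 [X2 q]] and [X0 [X1 [X2 q]]]]]

4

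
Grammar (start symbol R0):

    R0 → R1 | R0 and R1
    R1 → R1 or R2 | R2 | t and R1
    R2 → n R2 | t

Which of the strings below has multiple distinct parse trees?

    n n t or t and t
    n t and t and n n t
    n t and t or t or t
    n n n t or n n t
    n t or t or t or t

n n t or t and t: 1 tree
n t and t and n n t: 2 trees
n t and t or t or t: 1 tree
n n n t or n n t: 1 tree
n t or t or t or t: 1 tree

n t and t and n n t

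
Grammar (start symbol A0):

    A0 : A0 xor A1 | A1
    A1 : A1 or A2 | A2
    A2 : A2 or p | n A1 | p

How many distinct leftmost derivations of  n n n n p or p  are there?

10

Parse trees for n n n n p or p (showing first 6 of 10):
  [A0 [A1 [A1 [A2 n [A1 [A2 n [A1 [A2 n [A1 [A2 n [A1 [A2 p]]]]]]]]]] or [A2 p]]]
  [A0 [A1 [A2 [A2 n [A1 [A2 n [A1 [A2 n [A1 [A2 n [A1 [A2 p]]]]]]]]] or p]]]
  [A0 [A1 [A2 n [A1 [A1 [A2 n [A1 [A2 n [A1 [A2 n [A1 [A2 p]]]]]]]] or [A2 p]]]]]
  [A0 [A1 [A2 n [A1 [A2 [A2 n [A1 [A2 n [A1 [A2 n [A1 [A2 p]]]]]]] or p]]]]]
  [A0 [A1 [A2 n [A1 [A2 n [A1 [A1 [A2 n [A1 [A2 n [A1 [A2 p]]]]]] or [A2 p]]]]]]]
  [A0 [A1 [A2 n [A1 [A2 n [A1 [A2 [A2 n [A1 [A2 n [A1 [A2 p]]]]] or p]]]]]]]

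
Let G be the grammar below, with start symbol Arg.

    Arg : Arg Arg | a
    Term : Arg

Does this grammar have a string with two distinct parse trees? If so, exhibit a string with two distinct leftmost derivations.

Ambiguous

Witness: a a a

Derivation 1: Arg ⇒ Arg Arg ⇒ Arg Arg Arg ⇒ a Arg Arg ⇒ a a Arg ⇒ a a a
Derivation 2: Arg ⇒ Arg Arg ⇒ a Arg ⇒ a Arg Arg ⇒ a a Arg ⇒ a a a

Two distinct leftmost derivations for the same string.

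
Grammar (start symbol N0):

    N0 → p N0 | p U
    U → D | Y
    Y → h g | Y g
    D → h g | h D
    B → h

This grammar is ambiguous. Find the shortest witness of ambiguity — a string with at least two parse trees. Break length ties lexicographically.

p h g

length 3: p h g has 2 parse trees

Two derivations of p h g:
  N0 ⇒ p U ⇒ p D ⇒ p h g
  N0 ⇒ p U ⇒ p Y ⇒ p h g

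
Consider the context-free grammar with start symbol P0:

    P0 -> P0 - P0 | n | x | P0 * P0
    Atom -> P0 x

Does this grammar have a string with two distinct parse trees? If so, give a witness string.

Ambiguous

Witness: n * n * n

Derivation 1: P0 ⇒ P0 * P0 ⇒ n * P0 ⇒ n * P0 * P0 ⇒ n * n * P0 ⇒ n * n * n
Derivation 2: P0 ⇒ P0 * P0 ⇒ P0 * P0 * P0 ⇒ n * P0 * P0 ⇒ n * n * P0 ⇒ n * n * n

Two distinct leftmost derivations for the same string.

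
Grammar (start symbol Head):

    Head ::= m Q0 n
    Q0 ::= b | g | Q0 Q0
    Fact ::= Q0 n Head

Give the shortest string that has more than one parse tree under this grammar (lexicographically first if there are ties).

m b b b n

length 3: no string has ≥2 trees
length 4: no string has ≥2 trees
length 5: m b b b n has 2 parse trees

Two derivations of m b b b n:
  Head ⇒ m Q0 n ⇒ m Q0 Q0 n ⇒ m b Q0 n ⇒ m b Q0 Q0 n ⇒ m b b Q0 n ⇒ m b b b n
  Head ⇒ m Q0 n ⇒ m Q0 Q0 n ⇒ m Q0 Q0 Q0 n ⇒ m b Q0 Q0 n ⇒ m b b Q0 n ⇒ m b b b n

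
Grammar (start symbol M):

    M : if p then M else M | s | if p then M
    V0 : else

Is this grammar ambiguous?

Ambiguous

Witness: if p then if p then s else s

Derivation 1: M ⇒ if p then M else M ⇒ if p then if p then M else M ⇒ if p then if p then s else M ⇒ if p then if p then s else s
Derivation 2: M ⇒ if p then M ⇒ if p then if p then M else M ⇒ if p then if p then s else M ⇒ if p then if p then s else s

Two distinct leftmost derivations for the same string.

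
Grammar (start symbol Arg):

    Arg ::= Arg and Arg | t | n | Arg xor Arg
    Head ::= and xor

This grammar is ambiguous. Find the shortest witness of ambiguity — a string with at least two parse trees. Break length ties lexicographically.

length 1: no string has ≥2 trees
length 3: no string has ≥2 trees
length 5: n and n and n has 2 parse trees

Two derivations of n and n and n:
  Arg ⇒ Arg and Arg ⇒ Arg and Arg and Arg ⇒ n and Arg and Arg ⇒ n and n and Arg ⇒ n and n and n
  Arg ⇒ Arg and Arg ⇒ n and Arg ⇒ n and Arg and Arg ⇒ n and n and Arg ⇒ n and n and n

n and n and n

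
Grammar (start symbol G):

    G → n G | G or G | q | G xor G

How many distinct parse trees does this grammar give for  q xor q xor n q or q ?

Parse trees for q xor q xor n q or q:
  [G [G [G q] xor [G [G q] xor [G n [G q]]]] or [G q]]
  [G [G [G [G q] xor [G q]] xor [G n [G q]]] or [G q]]
  [G [G q] xor [G [G [G q] xor [G n [G q]]] or [G q]]]
  [G [G q] xor [G [G q] xor [G n [G [G q] or [G q]]]]]
  [G [G q] xor [G [G q] xor [G [G n [G q]] or [G q]]]]
  [G [G [G q] xor [G q]] xor [G n [G [G q] or [G q]]]]
  [G [G [G q] xor [G q]] xor [G [G n [G q]] or [G q]]]

7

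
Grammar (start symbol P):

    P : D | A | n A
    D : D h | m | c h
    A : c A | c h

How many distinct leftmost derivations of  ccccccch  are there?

1

Parse trees for ccccccch:
  [P [A c [A c [A c [A c [A c [A c [A c h]]]]]]]]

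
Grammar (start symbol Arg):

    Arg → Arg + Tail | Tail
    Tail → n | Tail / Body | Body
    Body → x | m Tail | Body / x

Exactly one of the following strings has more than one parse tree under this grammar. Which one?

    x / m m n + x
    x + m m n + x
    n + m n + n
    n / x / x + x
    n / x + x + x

x / m m n + x: 1 tree
x + m m n + x: 1 tree
n + m n + n: 1 tree
n / x / x + x: 2 trees
n / x + x + x: 1 tree

n / x / x + x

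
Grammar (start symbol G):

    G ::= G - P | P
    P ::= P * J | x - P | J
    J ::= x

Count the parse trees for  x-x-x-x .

Parse trees for x-x-x-x:
  [G [G [P [J x]]] - [P x - [P x - [P [J x]]]]]
  [G [G [G [P [J x]]] - [P [J x]]] - [P x - [P [J x]]]]
  [G [G [P x - [P [J x]]]] - [P x - [P [J x]]]]
  [G [G [G [P [J x]]] - [P x - [P [J x]]]] - [P [J x]]]
  [G [G [G [G [P [J x]]] - [P [J x]]] - [P [J x]]] - [P [J x]]]
  [G [G [G [P x - [P [J x]]]] - [P [J x]]] - [P [J x]]]
  [G [G [P x - [P x - [P [J x]]]]] - [P [J x]]]
  [G [P x - [P x - [P x - [P [J x]]]]]]

8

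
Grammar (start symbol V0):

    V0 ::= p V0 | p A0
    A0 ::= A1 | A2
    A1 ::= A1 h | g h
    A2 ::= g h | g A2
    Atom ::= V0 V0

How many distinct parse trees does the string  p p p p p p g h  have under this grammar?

2

Parse trees for p p p p p p g h:
  [V0 p [V0 p [V0 p [V0 p [V0 p [V0 p [A0 [A1 g h]]]]]]]]
  [V0 p [V0 p [V0 p [V0 p [V0 p [V0 p [A0 [A2 g h]]]]]]]]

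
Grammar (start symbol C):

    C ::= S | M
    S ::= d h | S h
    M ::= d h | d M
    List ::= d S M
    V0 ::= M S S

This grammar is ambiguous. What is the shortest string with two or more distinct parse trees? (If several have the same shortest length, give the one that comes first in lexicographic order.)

length 2: d h has 2 parse trees

Two derivations of d h:
  C ⇒ S ⇒ d h
  C ⇒ M ⇒ d h

d h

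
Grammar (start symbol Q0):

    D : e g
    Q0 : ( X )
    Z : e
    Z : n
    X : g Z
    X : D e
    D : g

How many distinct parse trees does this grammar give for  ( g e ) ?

2

Parse trees for ( g e ):
  [Q0 ( [X g [Z e]] )]
  [Q0 ( [X [D g] e] )]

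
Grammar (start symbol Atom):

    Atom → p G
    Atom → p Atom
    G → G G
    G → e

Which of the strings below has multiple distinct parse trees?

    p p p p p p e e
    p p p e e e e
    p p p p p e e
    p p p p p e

p p p e e e e

p p p p p p e e: 1 tree
p p p e e e e: 5 trees
p p p p p e e: 1 tree
p p p p p e: 1 tree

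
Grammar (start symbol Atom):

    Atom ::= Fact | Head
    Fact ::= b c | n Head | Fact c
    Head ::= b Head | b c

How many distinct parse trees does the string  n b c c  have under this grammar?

1

Parse trees for n b c c:
  [Atom [Fact [Fact n [Head b c]] c]]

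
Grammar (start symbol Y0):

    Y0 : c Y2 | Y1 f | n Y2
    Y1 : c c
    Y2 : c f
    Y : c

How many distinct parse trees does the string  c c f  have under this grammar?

Parse trees for c c f:
  [Y0 c [Y2 c f]]
  [Y0 [Y1 c c] f]

2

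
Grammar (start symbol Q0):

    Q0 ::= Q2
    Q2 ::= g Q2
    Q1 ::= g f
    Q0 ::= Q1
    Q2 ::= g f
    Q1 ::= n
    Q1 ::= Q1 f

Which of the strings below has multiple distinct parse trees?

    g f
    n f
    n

g f: 2 trees
n f: 1 tree
n: 1 tree

g f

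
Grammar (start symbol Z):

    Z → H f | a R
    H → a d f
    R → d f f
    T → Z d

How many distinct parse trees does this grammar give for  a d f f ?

Parse trees for a d f f:
  [Z [H a d f] f]
  [Z a [R d f f]]

2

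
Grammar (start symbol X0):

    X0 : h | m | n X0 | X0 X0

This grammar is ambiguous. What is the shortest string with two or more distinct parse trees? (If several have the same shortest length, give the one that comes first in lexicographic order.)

length 1: no string has ≥2 trees
length 2: no string has ≥2 trees
length 3: h h h has 2 parse trees

Two derivations of h h h:
  X0 ⇒ X0 X0 ⇒ h X0 ⇒ h X0 X0 ⇒ h h X0 ⇒ h h h
  X0 ⇒ X0 X0 ⇒ X0 X0 X0 ⇒ h X0 X0 ⇒ h h X0 ⇒ h h h

h h h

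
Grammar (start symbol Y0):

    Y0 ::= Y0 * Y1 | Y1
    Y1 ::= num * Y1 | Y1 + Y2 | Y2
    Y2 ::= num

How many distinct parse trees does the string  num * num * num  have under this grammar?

Parse trees for num * num * num:
  [Y0 [Y0 [Y1 [Y2 num]]] * [Y1 num * [Y1 [Y2 num]]]]
  [Y0 [Y0 [Y0 [Y1 [Y2 num]]] * [Y1 [Y2 num]]] * [Y1 [Y2 num]]]
  [Y0 [Y0 [Y1 num * [Y1 [Y2 num]]]] * [Y1 [Y2 num]]]
  [Y0 [Y1 num * [Y1 num * [Y1 [Y2 num]]]]]

4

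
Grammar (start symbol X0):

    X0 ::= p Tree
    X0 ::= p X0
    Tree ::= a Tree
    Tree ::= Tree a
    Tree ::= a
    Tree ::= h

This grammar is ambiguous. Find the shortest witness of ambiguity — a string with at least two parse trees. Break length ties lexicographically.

p a a

length 2: no string has ≥2 trees
length 3: p a a has 2 parse trees

Two derivations of p a a:
  X0 ⇒ p Tree ⇒ p a Tree ⇒ p a a
  X0 ⇒ p Tree ⇒ p Tree a ⇒ p a a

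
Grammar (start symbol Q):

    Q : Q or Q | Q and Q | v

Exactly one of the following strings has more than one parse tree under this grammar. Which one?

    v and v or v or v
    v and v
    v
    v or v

v and v or v or v

v and v or v or v: 5 trees
v and v: 1 tree
v: 1 tree
v or v: 1 tree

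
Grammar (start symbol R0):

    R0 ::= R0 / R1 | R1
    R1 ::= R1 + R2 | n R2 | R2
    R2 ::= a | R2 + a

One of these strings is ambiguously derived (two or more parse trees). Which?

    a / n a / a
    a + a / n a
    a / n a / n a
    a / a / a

a + a / n a

a / n a / a: 1 tree
a + a / n a: 2 trees
a / n a / n a: 1 tree
a / a / a: 1 tree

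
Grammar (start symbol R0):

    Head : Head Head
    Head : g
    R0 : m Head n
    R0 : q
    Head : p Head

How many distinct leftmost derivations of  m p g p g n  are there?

2

Parse trees for m p g p g n:
  [R0 m [Head [Head p [Head g]] [Head p [Head g]]] n]
  [R0 m [Head p [Head [Head g] [Head p [Head g]]]] n]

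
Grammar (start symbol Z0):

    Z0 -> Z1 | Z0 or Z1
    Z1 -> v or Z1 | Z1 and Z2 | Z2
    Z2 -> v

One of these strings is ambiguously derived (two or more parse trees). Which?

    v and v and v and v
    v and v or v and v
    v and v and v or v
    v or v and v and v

v or v and v and v

v and v and v and v: 1 tree
v and v or v and v: 1 tree
v and v and v or v: 1 tree
v or v and v and v: 4 trees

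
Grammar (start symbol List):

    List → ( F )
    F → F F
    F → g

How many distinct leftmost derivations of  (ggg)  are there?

2

Parse trees for (ggg):
  [List ( [F [F g] [F [F g] [F g]]] )]
  [List ( [F [F [F g] [F g]] [F g]] )]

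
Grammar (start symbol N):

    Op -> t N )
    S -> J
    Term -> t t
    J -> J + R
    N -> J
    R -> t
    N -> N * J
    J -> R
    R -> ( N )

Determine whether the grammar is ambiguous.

Only N, J, R are reachable from N; ignoring the rest: The grammar is stratified — N handles '*' (left-recursive), J handles '+', R atoms. Each operator has a fixed associativity and precedence level, so every string has one parse.

Unambiguous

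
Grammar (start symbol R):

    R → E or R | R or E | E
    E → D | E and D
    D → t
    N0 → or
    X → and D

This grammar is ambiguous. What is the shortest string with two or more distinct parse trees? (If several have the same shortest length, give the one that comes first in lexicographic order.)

length 1: no string has ≥2 trees
length 3: t or t has 2 parse trees

Two derivations of t or t:
  R ⇒ E or R ⇒ D or R ⇒ t or R ⇒ t or E ⇒ t or D ⇒ t or t
  R ⇒ R or E ⇒ E or E ⇒ D or E ⇒ t or E ⇒ t or D ⇒ t or t

t or t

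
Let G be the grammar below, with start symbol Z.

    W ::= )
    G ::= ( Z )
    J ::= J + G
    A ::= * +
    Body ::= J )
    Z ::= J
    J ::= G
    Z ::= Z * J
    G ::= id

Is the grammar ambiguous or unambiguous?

Unambiguous

Only Z, J, G are reachable from Z; ignoring the rest: The grammar is stratified — Z handles '*' (left-recursive), J handles '+', G atoms. Each operator has a fixed associativity and precedence level, so every string has one parse.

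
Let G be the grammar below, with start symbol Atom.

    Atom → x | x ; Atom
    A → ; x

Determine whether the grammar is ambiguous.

Unambiguous

(A is unreachable from Atom, so its rules don't affect L(Atom).) The reachable grammar is A → atom sep A | atom. Each atom is followed by either the separator (recurse) or end-of-string (stop) — no choice point.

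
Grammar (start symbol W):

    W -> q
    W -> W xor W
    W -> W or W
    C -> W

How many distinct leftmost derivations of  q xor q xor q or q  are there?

5

Parse trees for q xor q xor q or q:
  [W [W q] xor [W [W q] xor [W [W q] or [W q]]]]
  [W [W q] xor [W [W [W q] xor [W q]] or [W q]]]
  [W [W [W q] xor [W q]] xor [W [W q] or [W q]]]
  [W [W [W q] xor [W [W q] xor [W q]]] or [W q]]
  [W [W [W [W q] xor [W q]] xor [W q]] or [W q]]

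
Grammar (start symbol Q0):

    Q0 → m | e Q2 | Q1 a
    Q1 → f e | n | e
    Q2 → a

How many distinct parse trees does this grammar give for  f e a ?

1

Parse trees for f e a:
  [Q0 [Q1 f e] a]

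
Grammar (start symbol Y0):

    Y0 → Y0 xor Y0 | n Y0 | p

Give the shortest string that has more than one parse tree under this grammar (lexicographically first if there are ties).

length 1: no string has ≥2 trees
length 2: no string has ≥2 trees
length 3: no string has ≥2 trees
length 4: n p xor p has 2 parse trees

Two derivations of n p xor p:
  Y0 ⇒ Y0 xor Y0 ⇒ n Y0 xor Y0 ⇒ n p xor Y0 ⇒ n p xor p
  Y0 ⇒ n Y0 ⇒ n Y0 xor Y0 ⇒ n p xor Y0 ⇒ n p xor p

n p xor p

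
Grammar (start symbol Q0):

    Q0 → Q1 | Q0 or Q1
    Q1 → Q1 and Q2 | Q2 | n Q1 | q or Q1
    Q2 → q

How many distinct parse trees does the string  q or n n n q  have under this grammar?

Parse trees for q or n n n q:
  [Q0 [Q1 q or [Q1 n [Q1 n [Q1 n [Q1 [Q2 q]]]]]]]
  [Q0 [Q0 [Q1 [Q2 q]]] or [Q1 n [Q1 n [Q1 n [Q1 [Q2 q]]]]]]

2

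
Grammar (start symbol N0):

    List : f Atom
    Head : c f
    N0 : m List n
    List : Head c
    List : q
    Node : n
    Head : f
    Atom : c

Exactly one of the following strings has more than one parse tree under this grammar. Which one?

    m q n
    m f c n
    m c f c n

m q n: 1 tree
m f c n: 2 trees
m c f c n: 1 tree

m f c n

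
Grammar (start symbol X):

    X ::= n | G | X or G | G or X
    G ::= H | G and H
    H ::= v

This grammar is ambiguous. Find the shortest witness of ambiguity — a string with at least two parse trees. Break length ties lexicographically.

v or v

length 1: no string has ≥2 trees
length 3: v or v has 2 parse trees

Two derivations of v or v:
  X ⇒ X or G ⇒ G or G ⇒ H or G ⇒ v or G ⇒ v or H ⇒ v or v
  X ⇒ G or X ⇒ H or X ⇒ v or X ⇒ v or G ⇒ v or H ⇒ v or v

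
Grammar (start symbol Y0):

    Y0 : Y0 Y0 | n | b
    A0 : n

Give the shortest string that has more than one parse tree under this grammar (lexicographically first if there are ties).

b b b

length 1: no string has ≥2 trees
length 2: no string has ≥2 trees
length 3: b b b has 2 parse trees

Two derivations of b b b:
  Y0 ⇒ Y0 Y0 ⇒ Y0 Y0 Y0 ⇒ b Y0 Y0 ⇒ b b Y0 ⇒ b b b
  Y0 ⇒ Y0 Y0 ⇒ b Y0 ⇒ b Y0 Y0 ⇒ b b Y0 ⇒ b b b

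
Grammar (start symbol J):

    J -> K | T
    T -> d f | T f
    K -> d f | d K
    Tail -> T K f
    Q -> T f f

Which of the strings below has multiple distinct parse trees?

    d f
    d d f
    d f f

d f: 2 trees
d d f: 1 tree
d f f: 1 tree

d f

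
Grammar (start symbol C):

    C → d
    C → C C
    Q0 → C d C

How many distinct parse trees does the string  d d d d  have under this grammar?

Parse trees for d d d d:
  [C [C d] [C [C d] [C [C d] [C d]]]]
  [C [C d] [C [C [C d] [C d]] [C d]]]
  [C [C [C d] [C d]] [C [C d] [C d]]]
  [C [C [C d] [C [C d] [C d]]] [C d]]
  [C [C [C [C d] [C d]] [C d]] [C d]]

5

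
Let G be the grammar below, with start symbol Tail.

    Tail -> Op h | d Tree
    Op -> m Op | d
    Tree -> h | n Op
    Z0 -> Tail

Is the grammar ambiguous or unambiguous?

Witness: d h

Derivation 1: Tail ⇒ Op h ⇒ d h
Derivation 2: Tail ⇒ d Tree ⇒ d h

Two distinct leftmost derivations for the same string.

Ambiguous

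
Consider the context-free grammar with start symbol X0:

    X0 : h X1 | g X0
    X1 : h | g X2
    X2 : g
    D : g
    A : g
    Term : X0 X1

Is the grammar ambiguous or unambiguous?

(D, A, Term are unreachable from X0, so their rules don't affect L(X0).) Each reachable nonterminal has at most one production per leading terminal, and all productions are right-linear; the derivation is determined token-by-token.

Unambiguous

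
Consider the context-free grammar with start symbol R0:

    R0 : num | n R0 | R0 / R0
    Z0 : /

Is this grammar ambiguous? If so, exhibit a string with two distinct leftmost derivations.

Ambiguous

Witness: n num / num

Derivation 1: R0 ⇒ n R0 ⇒ n R0 / R0 ⇒ n num / R0 ⇒ n num / num
Derivation 2: R0 ⇒ R0 / R0 ⇒ n R0 / R0 ⇒ n num / R0 ⇒ n num / num

Two distinct leftmost derivations for the same string.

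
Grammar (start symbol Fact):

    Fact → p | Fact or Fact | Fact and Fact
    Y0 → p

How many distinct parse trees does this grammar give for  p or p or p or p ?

Parse trees for p or p or p or p:
  [Fact [Fact p] or [Fact [Fact p] or [Fact [Fact p] or [Fact p]]]]
  [Fact [Fact p] or [Fact [Fact [Fact p] or [Fact p]] or [Fact p]]]
  [Fact [Fact [Fact p] or [Fact p]] or [Fact [Fact p] or [Fact p]]]
  [Fact [Fact [Fact p] or [Fact [Fact p] or [Fact p]]] or [Fact p]]
  [Fact [Fact [Fact [Fact p] or [Fact p]] or [Fact p]] or [Fact p]]

5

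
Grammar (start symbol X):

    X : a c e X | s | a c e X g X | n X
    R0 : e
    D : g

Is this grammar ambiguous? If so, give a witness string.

Witness: a c e a c e s g s

Derivation 1: X ⇒ a c e X ⇒ a c e a c e X g X ⇒ a c e a c e s g X ⇒ a c e a c e s g s
Derivation 2: X ⇒ a c e X g X ⇒ a c e a c e X g X ⇒ a c e a c e s g X ⇒ a c e a c e s g s

Two distinct leftmost derivations for the same string.

Ambiguous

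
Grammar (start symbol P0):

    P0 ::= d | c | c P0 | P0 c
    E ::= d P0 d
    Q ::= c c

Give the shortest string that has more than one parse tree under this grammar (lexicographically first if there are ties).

c c

length 1: no string has ≥2 trees
length 2: c c has 2 parse trees

Two derivations of c c:
  P0 ⇒ c P0 ⇒ c c
  P0 ⇒ P0 c ⇒ c c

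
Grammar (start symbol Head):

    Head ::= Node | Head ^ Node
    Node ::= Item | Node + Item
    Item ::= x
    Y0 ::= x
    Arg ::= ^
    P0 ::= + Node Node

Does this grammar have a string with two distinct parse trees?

Unambiguous

Only Head, Node, Item are reachable from Head; ignoring the rest: The grammar is stratified — Head handles '^' (left-recursive), Node handles '+', Item atoms. Each operator has a fixed associativity and precedence level, so every string has one parse.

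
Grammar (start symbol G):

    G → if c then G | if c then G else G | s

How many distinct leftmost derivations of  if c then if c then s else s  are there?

2

Parse trees for if c then if c then s else s:
  [G if c then [G if c then [G s] else [G s]]]
  [G if c then [G if c then [G s]] else [G s]]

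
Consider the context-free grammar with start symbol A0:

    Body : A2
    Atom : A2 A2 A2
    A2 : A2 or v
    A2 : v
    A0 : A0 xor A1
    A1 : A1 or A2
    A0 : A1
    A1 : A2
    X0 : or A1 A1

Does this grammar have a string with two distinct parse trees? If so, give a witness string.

Witness: v or v

Derivation 1: A0 ⇒ A1 ⇒ A1 or A2 ⇒ A2 or A2 ⇒ v or A2 ⇒ v or v
Derivation 2: A0 ⇒ A1 ⇒ A2 ⇒ A2 or v ⇒ v or v

Two distinct leftmost derivations for the same string.

Ambiguous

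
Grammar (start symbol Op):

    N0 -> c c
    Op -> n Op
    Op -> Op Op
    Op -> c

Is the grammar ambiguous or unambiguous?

Witness: c c c

Derivation 1: Op ⇒ Op Op ⇒ Op Op Op ⇒ c Op Op ⇒ c c Op ⇒ c c c
Derivation 2: Op ⇒ Op Op ⇒ c Op ⇒ c Op Op ⇒ c c Op ⇒ c c c

Two distinct leftmost derivations for the same string.

Ambiguous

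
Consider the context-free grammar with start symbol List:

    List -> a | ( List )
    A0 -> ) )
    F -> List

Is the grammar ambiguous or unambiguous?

Unambiguous

Only List is reachable from List; ignoring the rest: L(List) is { openⁿ atom closeⁿ : n ≥ 0 }. The bracket depth fixes n, and the derivation is forced at every step.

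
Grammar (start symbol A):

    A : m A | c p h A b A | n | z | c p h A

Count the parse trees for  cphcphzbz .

2

Parse trees for cphcphzbz:
  [A c p h [A c p h [A z]] b [A z]]
  [A c p h [A c p h [A z] b [A z]]]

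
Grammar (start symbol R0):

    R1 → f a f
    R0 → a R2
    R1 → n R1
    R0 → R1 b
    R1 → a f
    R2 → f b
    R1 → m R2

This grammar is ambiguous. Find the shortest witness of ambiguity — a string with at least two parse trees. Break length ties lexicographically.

a f b

length 3: a f b has 2 parse trees

Two derivations of a f b:
  R0 ⇒ a R2 ⇒ a f b
  R0 ⇒ R1 b ⇒ a f b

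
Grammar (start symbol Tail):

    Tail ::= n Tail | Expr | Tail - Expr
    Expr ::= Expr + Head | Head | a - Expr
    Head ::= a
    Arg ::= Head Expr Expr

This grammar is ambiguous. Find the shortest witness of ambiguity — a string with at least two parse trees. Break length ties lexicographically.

length 1: no string has ≥2 trees
length 2: no string has ≥2 trees
length 3: a - a has 2 parse trees

Two derivations of a - a:
  Tail ⇒ Expr ⇒ a - Expr ⇒ a - Head ⇒ a - a
  Tail ⇒ Tail - Expr ⇒ Expr - Expr ⇒ Head - Expr ⇒ a - Expr ⇒ a - Head ⇒ a - a

a - a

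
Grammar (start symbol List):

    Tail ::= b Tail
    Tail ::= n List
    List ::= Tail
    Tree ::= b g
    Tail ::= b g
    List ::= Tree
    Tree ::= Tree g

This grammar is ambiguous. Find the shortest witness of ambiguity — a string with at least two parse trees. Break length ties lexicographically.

b g

length 2: b g has 2 parse trees

Two derivations of b g:
  List ⇒ Tail ⇒ b g
  List ⇒ Tree ⇒ b g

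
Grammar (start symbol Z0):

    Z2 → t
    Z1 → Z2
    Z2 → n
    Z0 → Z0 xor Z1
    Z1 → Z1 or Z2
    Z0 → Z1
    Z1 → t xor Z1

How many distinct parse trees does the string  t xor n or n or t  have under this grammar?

Parse trees for t xor n or n or t:
  [Z0 [Z0 [Z1 [Z2 t]]] xor [Z1 [Z1 [Z1 [Z2 n]] or [Z2 n]] or [Z2 t]]]
  [Z0 [Z1 [Z1 [Z1 t xor [Z1 [Z2 n]]] or [Z2 n]] or [Z2 t]]]
  [Z0 [Z1 [Z1 t xor [Z1 [Z1 [Z2 n]] or [Z2 n]]] or [Z2 t]]]
  [Z0 [Z1 t xor [Z1 [Z1 [Z1 [Z2 n]] or [Z2 n]] or [Z2 t]]]]

4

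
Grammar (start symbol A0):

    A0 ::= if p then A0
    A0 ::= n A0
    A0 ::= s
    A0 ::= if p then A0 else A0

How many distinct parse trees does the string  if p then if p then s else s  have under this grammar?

2

Parse trees for if p then if p then s else s:
  [A0 if p then [A0 if p then [A0 s] else [A0 s]]]
  [A0 if p then [A0 if p then [A0 s]] else [A0 s]]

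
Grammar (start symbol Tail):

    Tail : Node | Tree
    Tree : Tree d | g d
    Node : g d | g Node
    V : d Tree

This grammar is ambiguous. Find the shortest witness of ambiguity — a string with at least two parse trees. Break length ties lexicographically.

length 2: g d has 2 parse trees

Two derivations of g d:
  Tail ⇒ Node ⇒ g d
  Tail ⇒ Tree ⇒ g d

g d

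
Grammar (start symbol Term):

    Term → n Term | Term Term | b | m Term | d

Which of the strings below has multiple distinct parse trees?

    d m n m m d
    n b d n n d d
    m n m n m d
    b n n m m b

d m n m m d: 1 tree
n b d n n d d: 24 trees
m n m n m d: 1 tree
b n n m m b: 1 tree

n b d n n d d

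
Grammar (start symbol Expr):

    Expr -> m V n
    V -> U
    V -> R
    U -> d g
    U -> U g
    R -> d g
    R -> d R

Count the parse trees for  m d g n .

Parse trees for m d g n:
  [Expr m [V [U d g]] n]
  [Expr m [V [R d g]] n]

2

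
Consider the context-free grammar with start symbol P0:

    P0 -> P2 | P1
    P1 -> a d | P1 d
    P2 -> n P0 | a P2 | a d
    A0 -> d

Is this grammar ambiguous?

Witness: a d

Derivation 1: P0 ⇒ P2 ⇒ a d
Derivation 2: P0 ⇒ P1 ⇒ a d

Two distinct leftmost derivations for the same string.

Ambiguous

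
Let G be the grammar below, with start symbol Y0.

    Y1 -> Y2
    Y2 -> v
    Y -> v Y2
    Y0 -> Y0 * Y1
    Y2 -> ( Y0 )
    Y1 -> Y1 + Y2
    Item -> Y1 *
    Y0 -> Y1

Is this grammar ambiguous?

Unambiguous

(Item, Y are unreachable from Y0, so their rules don't affect L(Y0).) The grammar is stratified — Y0 handles '*' (left-recursive), Y1 handles '+', Y2 atoms. Each operator has a fixed associativity and precedence level, so every string has one parse.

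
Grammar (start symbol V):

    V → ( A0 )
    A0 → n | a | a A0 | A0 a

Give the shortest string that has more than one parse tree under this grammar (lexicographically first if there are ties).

( a a )

length 3: no string has ≥2 trees
length 4: ( a a ) has 2 parse trees

Two derivations of ( a a ):
  V ⇒ ( A0 ) ⇒ ( a A0 ) ⇒ ( a a )
  V ⇒ ( A0 ) ⇒ ( A0 a ) ⇒ ( a a )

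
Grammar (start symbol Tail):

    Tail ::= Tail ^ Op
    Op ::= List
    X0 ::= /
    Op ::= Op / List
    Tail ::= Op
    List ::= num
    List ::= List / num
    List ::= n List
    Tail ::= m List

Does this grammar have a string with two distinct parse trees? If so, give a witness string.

Witness: num / num

Derivation 1: Tail ⇒ Op ⇒ List ⇒ List / num ⇒ num / num
Derivation 2: Tail ⇒ Op ⇒ Op / List ⇒ List / List ⇒ num / List ⇒ num / num

Two distinct leftmost derivations for the same string.

Ambiguous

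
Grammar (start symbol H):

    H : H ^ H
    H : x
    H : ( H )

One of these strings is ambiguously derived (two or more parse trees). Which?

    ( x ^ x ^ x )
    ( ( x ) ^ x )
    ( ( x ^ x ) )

( x ^ x ^ x ): 2 trees
( ( x ) ^ x ): 1 tree
( ( x ^ x ) ): 1 tree

( x ^ x ^ x )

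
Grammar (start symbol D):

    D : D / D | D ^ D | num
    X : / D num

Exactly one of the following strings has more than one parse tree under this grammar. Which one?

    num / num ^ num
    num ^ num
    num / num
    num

num / num ^ num

num / num ^ num: 2 trees
num ^ num: 1 tree
num / num: 1 tree
num: 1 tree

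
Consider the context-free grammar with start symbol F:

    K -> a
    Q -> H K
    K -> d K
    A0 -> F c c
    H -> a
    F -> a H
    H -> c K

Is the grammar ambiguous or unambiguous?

(Q, A0 are unreachable from F, so their rules don't affect L(F).) Each reachable nonterminal has at most one production per leading terminal, and all productions are right-linear; the derivation is determined token-by-token.

Unambiguous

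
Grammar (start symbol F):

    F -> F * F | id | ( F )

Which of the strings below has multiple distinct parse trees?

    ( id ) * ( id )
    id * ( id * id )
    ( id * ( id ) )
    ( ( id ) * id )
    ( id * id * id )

( id * id * id )

( id ) * ( id ): 1 tree
id * ( id * id ): 1 tree
( id * ( id ) ): 1 tree
( ( id ) * id ): 1 tree
( id * id * id ): 2 trees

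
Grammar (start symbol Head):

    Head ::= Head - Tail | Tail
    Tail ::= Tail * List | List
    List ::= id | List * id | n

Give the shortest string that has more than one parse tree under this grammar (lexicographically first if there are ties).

id * id

length 1: no string has ≥2 trees
length 3: id * id has 2 parse trees

Two derivations of id * id:
  Head ⇒ Tail ⇒ Tail * List ⇒ List * List ⇒ id * List ⇒ id * id
  Head ⇒ Tail ⇒ List ⇒ List * id ⇒ id * id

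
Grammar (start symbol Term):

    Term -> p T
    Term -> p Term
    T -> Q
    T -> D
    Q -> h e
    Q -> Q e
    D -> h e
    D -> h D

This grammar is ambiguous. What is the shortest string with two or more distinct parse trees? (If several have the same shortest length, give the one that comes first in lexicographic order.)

p h e

length 3: p h e has 2 parse trees

Two derivations of p h e:
  Term ⇒ p T ⇒ p Q ⇒ p h e
  Term ⇒ p T ⇒ p D ⇒ p h e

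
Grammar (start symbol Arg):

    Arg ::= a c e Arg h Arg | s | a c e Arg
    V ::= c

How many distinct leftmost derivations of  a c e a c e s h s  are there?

2

Parse trees for a c e a c e s h s:
  [Arg a c e [Arg a c e [Arg s]] h [Arg s]]
  [Arg a c e [Arg a c e [Arg s] h [Arg s]]]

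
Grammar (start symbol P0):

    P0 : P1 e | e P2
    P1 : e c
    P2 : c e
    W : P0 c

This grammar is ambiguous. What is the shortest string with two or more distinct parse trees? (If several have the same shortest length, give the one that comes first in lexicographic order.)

e c e

length 3: e c e has 2 parse trees

Two derivations of e c e:
  P0 ⇒ P1 e ⇒ e c e
  P0 ⇒ e P2 ⇒ e c e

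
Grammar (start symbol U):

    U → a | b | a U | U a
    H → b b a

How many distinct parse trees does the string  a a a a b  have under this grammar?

Parse trees for a a a a b:
  [U a [U a [U a [U a [U b]]]]]

1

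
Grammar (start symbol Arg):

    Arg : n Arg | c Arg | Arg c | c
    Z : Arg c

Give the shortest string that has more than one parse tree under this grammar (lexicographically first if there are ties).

c c

length 1: no string has ≥2 trees
length 2: c c has 2 parse trees

Two derivations of c c:
  Arg ⇒ c Arg ⇒ c c
  Arg ⇒ Arg c ⇒ c c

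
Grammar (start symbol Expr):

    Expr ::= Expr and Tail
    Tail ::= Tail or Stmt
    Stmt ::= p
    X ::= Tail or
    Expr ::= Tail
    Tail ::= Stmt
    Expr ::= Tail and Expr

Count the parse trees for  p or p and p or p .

Parse trees for p or p and p or p:
  [Expr [Expr [Tail [Tail [Stmt p]] or [Stmt p]]] and [Tail [Tail [Stmt p]] or [Stmt p]]]
  [Expr [Tail [Tail [Stmt p]] or [Stmt p]] and [Expr [Tail [Tail [Stmt p]] or [Stmt p]]]]

2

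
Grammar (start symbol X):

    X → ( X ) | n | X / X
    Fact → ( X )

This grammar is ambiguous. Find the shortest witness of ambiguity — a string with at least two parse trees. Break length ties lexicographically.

n / n / n

length 1: no string has ≥2 trees
length 3: no string has ≥2 trees
length 5: n / n / n has 2 parse trees

Two derivations of n / n / n:
  X ⇒ X / X ⇒ n / X ⇒ n / X / X ⇒ n / n / X ⇒ n / n / n
  X ⇒ X / X ⇒ X / X / X ⇒ n / X / X ⇒ n / n / X ⇒ n / n / n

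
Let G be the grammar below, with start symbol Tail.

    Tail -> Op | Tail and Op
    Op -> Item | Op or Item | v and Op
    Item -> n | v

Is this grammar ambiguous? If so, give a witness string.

Ambiguous

Witness: v and n

Derivation 1: Tail ⇒ Op ⇒ v and Op ⇒ v and Item ⇒ v and n
Derivation 2: Tail ⇒ Tail and Op ⇒ Op and Op ⇒ Item and Op ⇒ v and Op ⇒ v and Item ⇒ v and n

Two distinct leftmost derivations for the same string.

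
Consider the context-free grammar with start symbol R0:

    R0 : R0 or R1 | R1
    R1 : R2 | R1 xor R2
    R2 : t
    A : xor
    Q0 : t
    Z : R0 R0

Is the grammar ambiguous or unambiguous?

Unambiguous

(A, Q0, Z are unreachable from R0, so their rules don't affect L(R0).) The grammar is stratified — R0 handles 'or' (left-recursive), R1 handles 'xor', R2 atoms. Each operator has a fixed associativity and precedence level, so every string has one parse.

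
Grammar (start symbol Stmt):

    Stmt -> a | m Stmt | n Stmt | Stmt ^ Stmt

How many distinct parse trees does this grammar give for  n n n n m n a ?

1

Parse trees for n n n n m n a:
  [Stmt n [Stmt n [Stmt n [Stmt n [Stmt m [Stmt n [Stmt a]]]]]]]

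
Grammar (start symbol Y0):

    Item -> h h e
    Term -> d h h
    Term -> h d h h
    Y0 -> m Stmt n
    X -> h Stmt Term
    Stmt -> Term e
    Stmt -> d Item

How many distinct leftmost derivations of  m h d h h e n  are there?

Parse trees for m h d h h e n:
  [Y0 m [Stmt [Term h d h h] e] n]

1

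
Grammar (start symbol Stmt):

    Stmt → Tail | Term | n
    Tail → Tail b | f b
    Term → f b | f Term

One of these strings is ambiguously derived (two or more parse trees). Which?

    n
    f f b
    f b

n: 1 tree
f f b: 1 tree
f b: 2 trees

f b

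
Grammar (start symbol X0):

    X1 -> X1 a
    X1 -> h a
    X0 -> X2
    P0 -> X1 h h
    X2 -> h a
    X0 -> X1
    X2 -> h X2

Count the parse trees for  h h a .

1

Parse trees for h h a:
  [X0 [X2 h [X2 h a]]]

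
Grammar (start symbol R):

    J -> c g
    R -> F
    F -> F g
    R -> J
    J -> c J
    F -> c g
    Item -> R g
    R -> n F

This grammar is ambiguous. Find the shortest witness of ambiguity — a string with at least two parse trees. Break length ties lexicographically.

length 2: c g has 2 parse trees

Two derivations of c g:
  R ⇒ F ⇒ c g
  R ⇒ J ⇒ c g

c g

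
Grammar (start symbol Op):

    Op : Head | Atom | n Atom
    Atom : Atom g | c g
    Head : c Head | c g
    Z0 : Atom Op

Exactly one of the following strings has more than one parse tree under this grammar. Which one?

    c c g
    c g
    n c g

c g

c c g: 1 tree
c g: 2 trees
n c g: 1 tree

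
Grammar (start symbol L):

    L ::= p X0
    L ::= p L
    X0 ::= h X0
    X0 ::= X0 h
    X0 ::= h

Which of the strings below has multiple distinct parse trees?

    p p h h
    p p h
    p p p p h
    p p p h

p p h h: 2 trees
p p h: 1 tree
p p p p h: 1 tree
p p p h: 1 tree

p p h h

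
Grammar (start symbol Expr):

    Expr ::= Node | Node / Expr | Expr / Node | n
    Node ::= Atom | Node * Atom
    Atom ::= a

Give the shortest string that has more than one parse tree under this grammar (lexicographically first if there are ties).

a / a

length 1: no string has ≥2 trees
length 3: a / a has 2 parse trees

Two derivations of a / a:
  Expr ⇒ Node / Expr ⇒ Atom / Expr ⇒ a / Expr ⇒ a / Node ⇒ a / Atom ⇒ a / a
  Expr ⇒ Expr / Node ⇒ Node / Node ⇒ Atom / Node ⇒ a / Node ⇒ a / Atom ⇒ a / a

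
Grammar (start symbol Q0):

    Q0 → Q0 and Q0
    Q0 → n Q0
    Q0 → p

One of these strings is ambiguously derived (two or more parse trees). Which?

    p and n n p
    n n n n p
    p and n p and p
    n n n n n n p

p and n p and p

p and n n p: 1 tree
n n n n p: 1 tree
p and n p and p: 3 trees
n n n n n n p: 1 tree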